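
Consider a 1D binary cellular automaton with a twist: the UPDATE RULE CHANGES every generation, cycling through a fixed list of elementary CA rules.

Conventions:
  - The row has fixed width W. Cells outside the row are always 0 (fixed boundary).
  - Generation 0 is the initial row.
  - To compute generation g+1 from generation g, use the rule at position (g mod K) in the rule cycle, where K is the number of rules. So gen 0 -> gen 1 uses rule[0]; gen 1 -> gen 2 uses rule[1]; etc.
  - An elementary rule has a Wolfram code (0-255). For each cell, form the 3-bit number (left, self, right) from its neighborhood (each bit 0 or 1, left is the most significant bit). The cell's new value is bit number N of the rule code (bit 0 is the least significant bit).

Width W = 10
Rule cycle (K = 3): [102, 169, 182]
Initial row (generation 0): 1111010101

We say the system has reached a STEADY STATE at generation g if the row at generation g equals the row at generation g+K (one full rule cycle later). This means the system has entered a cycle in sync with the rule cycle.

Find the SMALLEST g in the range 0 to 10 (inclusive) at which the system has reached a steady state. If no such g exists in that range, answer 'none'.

Answer: none

Derivation:
Gen 0: 1111010101
Gen 1 (rule 102): 0001111111
Gen 2 (rule 169): 1101111110
Gen 3 (rule 182): 0010111101
Gen 4 (rule 102): 0111000111
Gen 5 (rule 169): 0110010110
Gen 6 (rule 182): 1001111001
Gen 7 (rule 102): 1010001011
Gen 8 (rule 169): 0100100110
Gen 9 (rule 182): 1111111001
Gen 10 (rule 102): 0000001011
Gen 11 (rule 169): 1111100110
Gen 12 (rule 182): 0111011001
Gen 13 (rule 102): 1001101011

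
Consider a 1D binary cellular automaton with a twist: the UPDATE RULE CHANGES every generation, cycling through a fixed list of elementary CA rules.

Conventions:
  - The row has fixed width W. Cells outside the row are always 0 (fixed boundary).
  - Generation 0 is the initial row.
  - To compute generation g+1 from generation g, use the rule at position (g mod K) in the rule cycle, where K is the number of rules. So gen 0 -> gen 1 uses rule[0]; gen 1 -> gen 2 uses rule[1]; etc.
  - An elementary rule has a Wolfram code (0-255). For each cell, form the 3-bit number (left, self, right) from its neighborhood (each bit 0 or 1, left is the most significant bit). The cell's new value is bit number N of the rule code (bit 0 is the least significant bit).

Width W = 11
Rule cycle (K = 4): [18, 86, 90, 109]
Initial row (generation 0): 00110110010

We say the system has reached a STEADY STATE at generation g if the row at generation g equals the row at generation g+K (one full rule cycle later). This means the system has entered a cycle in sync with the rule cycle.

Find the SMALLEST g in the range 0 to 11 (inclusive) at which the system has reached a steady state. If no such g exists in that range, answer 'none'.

Answer: 5

Derivation:
Gen 0: 00110110010
Gen 1 (rule 18): 01000001101
Gen 2 (rule 86): 11100010101
Gen 3 (rule 90): 10110100000
Gen 4 (rule 109): 11111101111
Gen 5 (rule 18): 00000000000
Gen 6 (rule 86): 00000000000
Gen 7 (rule 90): 00000000000
Gen 8 (rule 109): 11111111111
Gen 9 (rule 18): 00000000000
Gen 10 (rule 86): 00000000000
Gen 11 (rule 90): 00000000000
Gen 12 (rule 109): 11111111111
Gen 13 (rule 18): 00000000000
Gen 14 (rule 86): 00000000000
Gen 15 (rule 90): 00000000000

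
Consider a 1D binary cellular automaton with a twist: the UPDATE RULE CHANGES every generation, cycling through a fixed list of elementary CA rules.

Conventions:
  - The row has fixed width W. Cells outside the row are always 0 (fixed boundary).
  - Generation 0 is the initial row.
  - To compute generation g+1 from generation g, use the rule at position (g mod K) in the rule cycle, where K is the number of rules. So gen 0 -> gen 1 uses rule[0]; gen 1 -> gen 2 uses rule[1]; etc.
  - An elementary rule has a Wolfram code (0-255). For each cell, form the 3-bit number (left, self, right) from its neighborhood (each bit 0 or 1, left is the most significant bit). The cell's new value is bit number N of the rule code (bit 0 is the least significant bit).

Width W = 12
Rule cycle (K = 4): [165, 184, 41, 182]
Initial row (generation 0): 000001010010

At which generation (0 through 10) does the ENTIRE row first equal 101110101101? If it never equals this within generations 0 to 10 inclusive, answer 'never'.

Answer: never

Derivation:
Gen 0: 000001010010
Gen 1 (rule 165): 111101110010
Gen 2 (rule 184): 111011101001
Gen 3 (rule 41): 100110010000
Gen 4 (rule 182): 111001111000
Gen 5 (rule 165): 010000110011
Gen 6 (rule 184): 001000101010
Gen 7 (rule 41): 100010010100
Gen 8 (rule 182): 110111111110
Gen 9 (rule 165): 001011111100
Gen 10 (rule 184): 000111111010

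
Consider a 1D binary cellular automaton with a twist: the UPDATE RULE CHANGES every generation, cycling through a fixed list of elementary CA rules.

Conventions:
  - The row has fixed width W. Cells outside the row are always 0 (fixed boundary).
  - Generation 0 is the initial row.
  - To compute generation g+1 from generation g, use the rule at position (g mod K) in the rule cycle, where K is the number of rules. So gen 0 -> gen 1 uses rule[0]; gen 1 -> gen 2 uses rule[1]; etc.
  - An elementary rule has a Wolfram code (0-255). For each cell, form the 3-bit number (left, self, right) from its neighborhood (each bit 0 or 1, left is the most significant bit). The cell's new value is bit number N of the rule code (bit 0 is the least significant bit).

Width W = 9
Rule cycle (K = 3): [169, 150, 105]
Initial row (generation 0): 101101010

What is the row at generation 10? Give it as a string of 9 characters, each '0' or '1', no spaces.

Answer: 011100000

Derivation:
Gen 0: 101101010
Gen 1 (rule 169): 011010100
Gen 2 (rule 150): 100010110
Gen 3 (rule 105): 001001110
Gen 4 (rule 169): 100001100
Gen 5 (rule 150): 110010010
Gen 6 (rule 105): 110000000
Gen 7 (rule 169): 100111111
Gen 8 (rule 150): 111011110
Gen 9 (rule 105): 101110010
Gen 10 (rule 169): 011100000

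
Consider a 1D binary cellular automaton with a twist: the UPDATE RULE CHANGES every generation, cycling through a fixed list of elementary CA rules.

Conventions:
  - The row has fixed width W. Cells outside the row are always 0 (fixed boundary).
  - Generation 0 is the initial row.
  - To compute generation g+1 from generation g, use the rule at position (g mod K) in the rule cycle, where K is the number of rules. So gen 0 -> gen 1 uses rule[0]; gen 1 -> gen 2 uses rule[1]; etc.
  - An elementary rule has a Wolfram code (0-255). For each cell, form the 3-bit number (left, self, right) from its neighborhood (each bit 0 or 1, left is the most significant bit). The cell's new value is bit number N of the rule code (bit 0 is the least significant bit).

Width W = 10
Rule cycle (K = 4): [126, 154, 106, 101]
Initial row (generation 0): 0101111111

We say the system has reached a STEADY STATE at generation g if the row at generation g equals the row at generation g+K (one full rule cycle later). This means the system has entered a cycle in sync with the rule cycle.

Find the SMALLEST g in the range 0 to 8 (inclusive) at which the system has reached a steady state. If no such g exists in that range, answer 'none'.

Answer: none

Derivation:
Gen 0: 0101111111
Gen 1 (rule 126): 1111000001
Gen 2 (rule 154): 1110100010
Gen 3 (rule 106): 1011000100
Gen 4 (rule 101): 1101010101
Gen 5 (rule 126): 1111111111
Gen 6 (rule 154): 1111111110
Gen 7 (rule 106): 1000000010
Gen 8 (rule 101): 1011111010
Gen 9 (rule 126): 1110001111
Gen 10 (rule 154): 1101011110
Gen 11 (rule 106): 1110110010
Gen 12 (rule 101): 0011010010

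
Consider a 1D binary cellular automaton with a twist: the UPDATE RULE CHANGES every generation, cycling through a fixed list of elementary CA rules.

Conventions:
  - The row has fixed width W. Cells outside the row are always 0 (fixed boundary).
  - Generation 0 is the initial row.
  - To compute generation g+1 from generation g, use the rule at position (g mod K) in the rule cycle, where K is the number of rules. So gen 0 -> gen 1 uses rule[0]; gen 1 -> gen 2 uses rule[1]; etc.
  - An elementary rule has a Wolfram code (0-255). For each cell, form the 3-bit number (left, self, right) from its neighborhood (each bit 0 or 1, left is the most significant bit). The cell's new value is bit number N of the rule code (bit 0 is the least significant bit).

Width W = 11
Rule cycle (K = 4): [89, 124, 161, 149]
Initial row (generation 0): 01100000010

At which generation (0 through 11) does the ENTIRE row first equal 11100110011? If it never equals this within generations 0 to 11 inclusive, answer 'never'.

Gen 0: 01100000010
Gen 1 (rule 89): 01111111001
Gen 2 (rule 124): 01000001101
Gen 3 (rule 161): 00011100010
Gen 4 (rule 149): 11001011011
Gen 5 (rule 89): 11100011011
Gen 6 (rule 124): 10110011111
Gen 7 (rule 161): 01000001110
Gen 8 (rule 149): 01111100101
Gen 9 (rule 89): 01000110000
Gen 10 (rule 124): 01100111000
Gen 11 (rule 161): 00000010011

Answer: never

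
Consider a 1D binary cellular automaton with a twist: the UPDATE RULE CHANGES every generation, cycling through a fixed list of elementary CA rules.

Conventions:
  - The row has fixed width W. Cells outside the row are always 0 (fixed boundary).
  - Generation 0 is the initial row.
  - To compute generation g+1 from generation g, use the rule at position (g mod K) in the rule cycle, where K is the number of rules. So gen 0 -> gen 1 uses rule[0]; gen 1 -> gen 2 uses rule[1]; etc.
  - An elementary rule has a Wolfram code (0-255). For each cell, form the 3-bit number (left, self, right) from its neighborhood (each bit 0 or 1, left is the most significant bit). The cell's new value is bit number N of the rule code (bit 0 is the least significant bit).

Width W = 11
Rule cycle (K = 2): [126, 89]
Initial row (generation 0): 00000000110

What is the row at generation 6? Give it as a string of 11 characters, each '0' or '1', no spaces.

Answer: 11010011011

Derivation:
Gen 0: 00000000110
Gen 1 (rule 126): 00000001111
Gen 2 (rule 89): 11111101001
Gen 3 (rule 126): 10000111111
Gen 4 (rule 89): 01110100001
Gen 5 (rule 126): 11011110011
Gen 6 (rule 89): 11010011011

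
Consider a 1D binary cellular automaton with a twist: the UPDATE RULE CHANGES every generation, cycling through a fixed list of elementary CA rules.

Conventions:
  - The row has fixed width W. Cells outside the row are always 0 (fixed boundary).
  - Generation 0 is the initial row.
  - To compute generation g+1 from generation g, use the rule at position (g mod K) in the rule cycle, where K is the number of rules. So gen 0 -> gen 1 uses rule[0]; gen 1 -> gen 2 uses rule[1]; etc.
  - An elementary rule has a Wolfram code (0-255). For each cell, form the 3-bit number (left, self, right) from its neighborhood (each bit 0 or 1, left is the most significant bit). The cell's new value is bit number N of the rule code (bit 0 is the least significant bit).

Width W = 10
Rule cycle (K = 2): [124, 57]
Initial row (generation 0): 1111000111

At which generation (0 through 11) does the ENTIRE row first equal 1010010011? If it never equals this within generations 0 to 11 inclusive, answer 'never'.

Gen 0: 1111000111
Gen 1 (rule 124): 1001100101
Gen 2 (rule 57): 0101010010
Gen 3 (rule 124): 0111111011
Gen 4 (rule 57): 0100000110
Gen 5 (rule 124): 0110000111
Gen 6 (rule 57): 0101110100
Gen 7 (rule 124): 0111011110
Gen 8 (rule 57): 0100110001
Gen 9 (rule 124): 0110111001
Gen 10 (rule 57): 0101100100
Gen 11 (rule 124): 0111110110

Answer: never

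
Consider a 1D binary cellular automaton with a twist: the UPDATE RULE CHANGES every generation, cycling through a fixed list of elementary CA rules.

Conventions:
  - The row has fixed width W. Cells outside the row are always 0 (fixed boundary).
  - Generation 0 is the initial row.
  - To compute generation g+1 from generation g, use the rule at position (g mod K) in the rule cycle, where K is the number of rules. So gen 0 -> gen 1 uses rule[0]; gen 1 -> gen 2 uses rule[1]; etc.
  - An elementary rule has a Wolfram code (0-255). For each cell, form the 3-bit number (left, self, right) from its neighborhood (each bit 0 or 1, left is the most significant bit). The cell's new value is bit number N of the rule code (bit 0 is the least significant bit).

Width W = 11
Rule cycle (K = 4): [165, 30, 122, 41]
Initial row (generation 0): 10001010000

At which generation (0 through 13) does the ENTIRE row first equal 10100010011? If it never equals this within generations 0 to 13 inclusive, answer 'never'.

Gen 0: 10001010000
Gen 1 (rule 165): 10101110111
Gen 2 (rule 30): 10101000100
Gen 3 (rule 122): 01010101010
Gen 4 (rule 41): 00101010100
Gen 5 (rule 165): 10111111101
Gen 6 (rule 30): 10100000001
Gen 7 (rule 122): 01010000010
Gen 8 (rule 41): 00100111000
Gen 9 (rule 165): 10100010011
Gen 10 (rule 30): 10110111110
Gen 11 (rule 122): 01111100011
Gen 12 (rule 41): 01000001010
Gen 13 (rule 165): 01011101110

Answer: 9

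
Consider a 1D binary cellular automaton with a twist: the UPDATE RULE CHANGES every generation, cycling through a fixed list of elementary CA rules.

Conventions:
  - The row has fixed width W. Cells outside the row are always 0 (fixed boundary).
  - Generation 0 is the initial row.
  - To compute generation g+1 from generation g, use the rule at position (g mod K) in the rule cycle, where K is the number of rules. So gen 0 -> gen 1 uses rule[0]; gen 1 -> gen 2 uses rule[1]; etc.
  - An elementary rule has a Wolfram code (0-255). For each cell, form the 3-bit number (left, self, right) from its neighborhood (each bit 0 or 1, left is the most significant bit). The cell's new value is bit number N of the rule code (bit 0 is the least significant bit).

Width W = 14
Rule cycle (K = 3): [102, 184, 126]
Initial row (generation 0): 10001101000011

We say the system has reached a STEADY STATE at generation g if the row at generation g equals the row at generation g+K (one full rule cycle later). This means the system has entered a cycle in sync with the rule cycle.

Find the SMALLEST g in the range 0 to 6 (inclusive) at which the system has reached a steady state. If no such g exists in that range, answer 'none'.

Answer: none

Derivation:
Gen 0: 10001101000011
Gen 1 (rule 102): 10010111000101
Gen 2 (rule 184): 01001110100010
Gen 3 (rule 126): 11111011110111
Gen 4 (rule 102): 00001100011001
Gen 5 (rule 184): 00001010010100
Gen 6 (rule 126): 00011111111110
Gen 7 (rule 102): 00100000000010
Gen 8 (rule 184): 00010000000001
Gen 9 (rule 126): 00111000000011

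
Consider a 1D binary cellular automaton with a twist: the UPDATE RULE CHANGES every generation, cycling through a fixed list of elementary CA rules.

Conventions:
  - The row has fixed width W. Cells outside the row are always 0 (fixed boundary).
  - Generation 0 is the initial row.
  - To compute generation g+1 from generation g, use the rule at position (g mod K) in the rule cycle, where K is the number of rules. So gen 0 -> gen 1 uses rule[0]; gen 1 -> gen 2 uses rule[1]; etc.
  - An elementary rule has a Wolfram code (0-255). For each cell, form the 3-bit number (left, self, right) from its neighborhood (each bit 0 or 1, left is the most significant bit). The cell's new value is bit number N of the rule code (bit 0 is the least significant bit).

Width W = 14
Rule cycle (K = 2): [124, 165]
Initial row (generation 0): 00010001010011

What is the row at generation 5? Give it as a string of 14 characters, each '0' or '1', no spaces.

Gen 0: 00010001010011
Gen 1 (rule 124): 00011001111011
Gen 2 (rule 165): 11000000110100
Gen 3 (rule 124): 11100000111110
Gen 4 (rule 165): 01001110011100
Gen 5 (rule 124): 01101011010110

Answer: 01101011010110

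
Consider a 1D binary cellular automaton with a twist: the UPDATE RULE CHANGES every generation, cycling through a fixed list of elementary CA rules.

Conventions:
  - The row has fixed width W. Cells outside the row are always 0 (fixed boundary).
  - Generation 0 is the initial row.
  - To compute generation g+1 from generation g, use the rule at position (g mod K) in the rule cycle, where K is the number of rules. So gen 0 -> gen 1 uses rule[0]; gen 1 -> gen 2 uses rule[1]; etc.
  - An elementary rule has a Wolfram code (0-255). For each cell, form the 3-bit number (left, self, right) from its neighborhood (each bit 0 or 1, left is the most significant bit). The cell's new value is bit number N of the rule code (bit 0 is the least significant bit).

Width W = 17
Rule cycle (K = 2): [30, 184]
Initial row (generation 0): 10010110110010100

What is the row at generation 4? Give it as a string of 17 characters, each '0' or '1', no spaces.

Gen 0: 10010110110010100
Gen 1 (rule 30): 11110100101110110
Gen 2 (rule 184): 11101010011101101
Gen 3 (rule 30): 10001011110001001
Gen 4 (rule 184): 01000111101000100

Answer: 01000111101000100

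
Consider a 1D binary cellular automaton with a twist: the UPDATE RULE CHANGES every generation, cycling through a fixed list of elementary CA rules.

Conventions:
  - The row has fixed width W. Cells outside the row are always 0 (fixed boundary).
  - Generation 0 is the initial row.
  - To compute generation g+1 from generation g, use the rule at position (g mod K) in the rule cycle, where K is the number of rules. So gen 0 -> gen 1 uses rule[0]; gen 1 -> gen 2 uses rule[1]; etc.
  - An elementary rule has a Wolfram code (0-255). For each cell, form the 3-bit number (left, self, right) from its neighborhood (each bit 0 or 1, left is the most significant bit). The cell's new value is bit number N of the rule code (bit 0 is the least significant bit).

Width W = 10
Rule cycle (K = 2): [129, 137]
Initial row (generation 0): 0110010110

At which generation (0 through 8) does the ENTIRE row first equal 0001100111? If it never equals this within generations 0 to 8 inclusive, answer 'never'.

Gen 0: 0110010110
Gen 1 (rule 129): 0000000000
Gen 2 (rule 137): 1111111111
Gen 3 (rule 129): 0111111110
Gen 4 (rule 137): 0111111100
Gen 5 (rule 129): 0011111001
Gen 6 (rule 137): 1011110000
Gen 7 (rule 129): 0001100111
Gen 8 (rule 137): 1101000110

Answer: 7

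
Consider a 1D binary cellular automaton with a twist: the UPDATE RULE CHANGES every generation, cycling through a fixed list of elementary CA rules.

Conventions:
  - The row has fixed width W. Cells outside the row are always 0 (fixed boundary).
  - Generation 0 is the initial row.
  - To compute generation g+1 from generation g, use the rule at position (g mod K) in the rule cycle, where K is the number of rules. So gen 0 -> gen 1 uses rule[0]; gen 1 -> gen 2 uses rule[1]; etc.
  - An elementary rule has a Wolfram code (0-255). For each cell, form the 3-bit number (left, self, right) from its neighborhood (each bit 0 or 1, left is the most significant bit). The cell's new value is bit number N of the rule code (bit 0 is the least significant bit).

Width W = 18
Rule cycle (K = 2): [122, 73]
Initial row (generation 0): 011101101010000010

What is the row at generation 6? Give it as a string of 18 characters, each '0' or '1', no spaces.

Gen 0: 011101101010000010
Gen 1 (rule 122): 110111110101000101
Gen 2 (rule 73): 110100010000010000
Gen 3 (rule 122): 111010101000101000
Gen 4 (rule 73): 101000000010000011
Gen 5 (rule 122): 010100000101000111
Gen 6 (rule 73): 000001110000010101

Answer: 000001110000010101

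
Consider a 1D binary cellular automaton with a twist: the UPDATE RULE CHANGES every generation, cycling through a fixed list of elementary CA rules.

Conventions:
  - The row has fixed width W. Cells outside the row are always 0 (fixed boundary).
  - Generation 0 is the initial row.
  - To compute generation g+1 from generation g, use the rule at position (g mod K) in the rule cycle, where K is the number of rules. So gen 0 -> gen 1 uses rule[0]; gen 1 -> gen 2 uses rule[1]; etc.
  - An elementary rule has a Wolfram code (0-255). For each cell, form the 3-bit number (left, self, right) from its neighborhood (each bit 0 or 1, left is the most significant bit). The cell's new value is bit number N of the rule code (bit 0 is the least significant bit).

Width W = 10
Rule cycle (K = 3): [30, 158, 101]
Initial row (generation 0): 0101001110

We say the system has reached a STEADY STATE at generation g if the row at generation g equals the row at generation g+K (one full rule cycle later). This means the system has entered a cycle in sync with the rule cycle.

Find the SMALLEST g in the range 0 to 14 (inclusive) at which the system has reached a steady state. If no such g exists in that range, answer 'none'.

Answer: 5

Derivation:
Gen 0: 0101001110
Gen 1 (rule 30): 1101111001
Gen 2 (rule 158): 1001110111
Gen 3 (rule 101): 1000011001
Gen 4 (rule 30): 1100110111
Gen 5 (rule 158): 1011100110
Gen 6 (rule 101): 1100100010
Gen 7 (rule 30): 1011110111
Gen 8 (rule 158): 1011100110
Gen 9 (rule 101): 1100100010
Gen 10 (rule 30): 1011110111
Gen 11 (rule 158): 1011100110
Gen 12 (rule 101): 1100100010
Gen 13 (rule 30): 1011110111
Gen 14 (rule 158): 1011100110
Gen 15 (rule 101): 1100100010
Gen 16 (rule 30): 1011110111
Gen 17 (rule 158): 1011100110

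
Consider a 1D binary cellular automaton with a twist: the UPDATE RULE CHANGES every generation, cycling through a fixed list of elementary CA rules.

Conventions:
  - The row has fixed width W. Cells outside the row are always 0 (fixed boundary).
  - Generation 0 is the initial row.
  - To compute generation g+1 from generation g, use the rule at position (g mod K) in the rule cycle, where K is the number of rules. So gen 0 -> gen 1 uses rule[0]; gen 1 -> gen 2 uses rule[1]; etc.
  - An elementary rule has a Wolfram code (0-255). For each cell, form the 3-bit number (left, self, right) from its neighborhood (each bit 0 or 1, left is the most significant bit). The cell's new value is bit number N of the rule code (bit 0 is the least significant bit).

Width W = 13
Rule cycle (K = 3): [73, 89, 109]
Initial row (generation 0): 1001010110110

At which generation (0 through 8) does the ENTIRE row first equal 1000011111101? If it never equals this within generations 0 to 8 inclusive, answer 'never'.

Gen 0: 1001010110110
Gen 1 (rule 73): 0000000110110
Gen 2 (rule 89): 1111110110111
Gen 3 (rule 109): 1000011111101
Gen 4 (rule 73): 0011010000100
Gen 5 (rule 89): 1011001110011
Gen 6 (rule 109): 1111001010011
Gen 7 (rule 73): 1001000000011
Gen 8 (rule 89): 0100111111011

Answer: 3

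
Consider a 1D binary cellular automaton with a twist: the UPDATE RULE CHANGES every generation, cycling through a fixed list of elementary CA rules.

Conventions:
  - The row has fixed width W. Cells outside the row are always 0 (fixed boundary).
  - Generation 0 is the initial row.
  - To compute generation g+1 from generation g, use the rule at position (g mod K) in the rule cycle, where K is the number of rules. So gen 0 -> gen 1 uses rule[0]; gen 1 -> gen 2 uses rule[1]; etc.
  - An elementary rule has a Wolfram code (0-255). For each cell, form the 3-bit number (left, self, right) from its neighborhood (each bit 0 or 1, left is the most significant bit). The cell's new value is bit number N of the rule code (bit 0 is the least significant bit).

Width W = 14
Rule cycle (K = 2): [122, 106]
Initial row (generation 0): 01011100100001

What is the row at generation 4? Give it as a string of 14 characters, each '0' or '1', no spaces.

Gen 0: 01011100100001
Gen 1 (rule 122): 10110111010010
Gen 2 (rule 106): 01111101100100
Gen 3 (rule 122): 11000111111010
Gen 4 (rule 106): 11001100001100

Answer: 11001100001100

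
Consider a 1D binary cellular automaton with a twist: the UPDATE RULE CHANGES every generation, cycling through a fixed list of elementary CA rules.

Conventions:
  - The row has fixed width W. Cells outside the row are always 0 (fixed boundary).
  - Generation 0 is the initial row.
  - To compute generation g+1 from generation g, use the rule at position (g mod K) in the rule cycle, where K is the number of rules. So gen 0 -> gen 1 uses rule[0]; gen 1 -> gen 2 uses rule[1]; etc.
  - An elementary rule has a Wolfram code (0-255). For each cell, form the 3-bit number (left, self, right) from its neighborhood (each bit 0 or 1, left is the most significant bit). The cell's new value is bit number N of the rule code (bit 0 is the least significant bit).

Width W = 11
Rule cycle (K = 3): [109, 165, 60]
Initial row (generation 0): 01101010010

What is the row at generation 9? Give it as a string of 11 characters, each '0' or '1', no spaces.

Answer: 10110110010

Derivation:
Gen 0: 01101010010
Gen 1 (rule 109): 01111110010
Gen 2 (rule 165): 00111100010
Gen 3 (rule 60): 00100010011
Gen 4 (rule 109): 10101010011
Gen 5 (rule 165): 11111110000
Gen 6 (rule 60): 10000001000
Gen 7 (rule 109): 10111101011
Gen 8 (rule 165): 11011011100
Gen 9 (rule 60): 10110110010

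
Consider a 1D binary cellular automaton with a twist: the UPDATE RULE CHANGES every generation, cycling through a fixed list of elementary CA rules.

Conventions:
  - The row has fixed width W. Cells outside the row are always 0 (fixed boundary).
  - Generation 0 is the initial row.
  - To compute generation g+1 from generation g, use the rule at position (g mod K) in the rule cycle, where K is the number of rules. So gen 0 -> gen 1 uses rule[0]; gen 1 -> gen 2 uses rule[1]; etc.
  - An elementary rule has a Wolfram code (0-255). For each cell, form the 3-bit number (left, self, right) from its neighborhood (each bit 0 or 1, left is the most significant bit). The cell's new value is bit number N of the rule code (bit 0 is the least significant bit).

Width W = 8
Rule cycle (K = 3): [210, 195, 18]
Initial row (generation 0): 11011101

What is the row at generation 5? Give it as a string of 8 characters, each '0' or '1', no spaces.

Gen 0: 11011101
Gen 1 (rule 210): 01001100
Gen 2 (rule 195): 10010101
Gen 3 (rule 18): 01100000
Gen 4 (rule 210): 10110000
Gen 5 (rule 195): 00010111

Answer: 00010111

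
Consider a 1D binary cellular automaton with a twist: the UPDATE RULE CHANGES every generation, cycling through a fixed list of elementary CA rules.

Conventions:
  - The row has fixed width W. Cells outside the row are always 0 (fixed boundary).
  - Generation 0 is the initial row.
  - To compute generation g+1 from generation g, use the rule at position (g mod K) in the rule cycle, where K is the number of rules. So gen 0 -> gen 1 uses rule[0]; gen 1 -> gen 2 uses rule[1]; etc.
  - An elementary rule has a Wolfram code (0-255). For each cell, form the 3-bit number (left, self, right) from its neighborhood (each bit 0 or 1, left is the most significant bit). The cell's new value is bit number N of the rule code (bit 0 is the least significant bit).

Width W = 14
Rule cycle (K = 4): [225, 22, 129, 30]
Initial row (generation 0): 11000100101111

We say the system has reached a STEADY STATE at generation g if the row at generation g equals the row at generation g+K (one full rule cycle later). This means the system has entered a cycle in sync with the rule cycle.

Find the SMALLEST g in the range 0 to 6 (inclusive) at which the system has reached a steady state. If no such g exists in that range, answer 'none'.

Answer: none

Derivation:
Gen 0: 11000100101111
Gen 1 (rule 225): 01010000010111
Gen 2 (rule 22): 11011000110000
Gen 3 (rule 129): 00000010000111
Gen 4 (rule 30): 00000111001100
Gen 5 (rule 225): 11110011000101
Gen 6 (rule 22): 00001100101101
Gen 7 (rule 129): 11100000000000
Gen 8 (rule 30): 10010000000000
Gen 9 (rule 225): 00000111111111
Gen 10 (rule 22): 00001000000000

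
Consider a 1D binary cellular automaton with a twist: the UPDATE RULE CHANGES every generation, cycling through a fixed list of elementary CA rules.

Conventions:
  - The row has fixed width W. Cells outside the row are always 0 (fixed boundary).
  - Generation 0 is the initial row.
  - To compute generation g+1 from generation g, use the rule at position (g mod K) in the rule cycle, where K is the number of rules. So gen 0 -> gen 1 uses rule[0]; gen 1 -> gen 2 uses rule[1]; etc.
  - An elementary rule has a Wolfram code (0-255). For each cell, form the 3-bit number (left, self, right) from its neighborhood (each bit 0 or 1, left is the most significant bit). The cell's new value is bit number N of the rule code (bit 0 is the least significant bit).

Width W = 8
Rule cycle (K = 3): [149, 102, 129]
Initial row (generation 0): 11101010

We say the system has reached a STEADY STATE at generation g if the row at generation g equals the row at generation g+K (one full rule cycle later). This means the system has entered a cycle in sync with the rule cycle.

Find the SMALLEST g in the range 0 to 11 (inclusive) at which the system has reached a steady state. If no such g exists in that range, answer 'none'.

Gen 0: 11101010
Gen 1 (rule 149): 01001011
Gen 2 (rule 102): 11011101
Gen 3 (rule 129): 00001000
Gen 4 (rule 149): 11101111
Gen 5 (rule 102): 00110001
Gen 6 (rule 129): 10000100
Gen 7 (rule 149): 11110111
Gen 8 (rule 102): 00011001
Gen 9 (rule 129): 11000000
Gen 10 (rule 149): 00111111
Gen 11 (rule 102): 01000001
Gen 12 (rule 129): 00011100
Gen 13 (rule 149): 11001011
Gen 14 (rule 102): 01011101

Answer: none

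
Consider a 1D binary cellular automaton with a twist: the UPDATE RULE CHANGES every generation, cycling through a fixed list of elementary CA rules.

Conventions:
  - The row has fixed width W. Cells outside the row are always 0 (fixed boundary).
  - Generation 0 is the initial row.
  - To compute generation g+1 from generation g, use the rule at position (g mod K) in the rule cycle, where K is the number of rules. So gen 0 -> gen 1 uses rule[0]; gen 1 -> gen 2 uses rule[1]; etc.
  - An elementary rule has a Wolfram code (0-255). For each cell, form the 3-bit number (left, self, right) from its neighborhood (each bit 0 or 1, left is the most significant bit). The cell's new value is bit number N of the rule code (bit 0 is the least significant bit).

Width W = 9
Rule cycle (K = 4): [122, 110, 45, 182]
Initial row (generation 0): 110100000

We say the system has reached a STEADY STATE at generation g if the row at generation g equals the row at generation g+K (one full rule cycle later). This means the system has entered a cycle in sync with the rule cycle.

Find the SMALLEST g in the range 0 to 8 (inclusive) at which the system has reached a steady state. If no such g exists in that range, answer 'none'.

Gen 0: 110100000
Gen 1 (rule 122): 111010000
Gen 2 (rule 110): 101110000
Gen 3 (rule 45): 111000111
Gen 4 (rule 182): 010101010
Gen 5 (rule 122): 101010101
Gen 6 (rule 110): 111111111
Gen 7 (rule 45): 100000000
Gen 8 (rule 182): 110000000
Gen 9 (rule 122): 111000000
Gen 10 (rule 110): 101000000
Gen 11 (rule 45): 111011111
Gen 12 (rule 182): 010101110

Answer: none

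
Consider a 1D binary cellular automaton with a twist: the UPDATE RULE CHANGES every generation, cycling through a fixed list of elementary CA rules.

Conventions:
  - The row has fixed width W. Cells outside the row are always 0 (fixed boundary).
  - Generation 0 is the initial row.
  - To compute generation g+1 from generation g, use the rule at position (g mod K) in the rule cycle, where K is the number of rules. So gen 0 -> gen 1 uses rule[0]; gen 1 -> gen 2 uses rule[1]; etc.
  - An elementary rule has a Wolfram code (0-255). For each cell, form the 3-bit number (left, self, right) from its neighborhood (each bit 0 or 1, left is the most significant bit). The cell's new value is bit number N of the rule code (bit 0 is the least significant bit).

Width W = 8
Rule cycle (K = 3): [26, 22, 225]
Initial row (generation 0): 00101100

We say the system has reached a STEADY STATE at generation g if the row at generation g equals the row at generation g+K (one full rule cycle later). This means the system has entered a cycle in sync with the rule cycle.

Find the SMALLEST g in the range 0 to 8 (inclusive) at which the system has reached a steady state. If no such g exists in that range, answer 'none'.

Answer: none

Derivation:
Gen 0: 00101100
Gen 1 (rule 26): 01001010
Gen 2 (rule 22): 11111011
Gen 3 (rule 225): 01111101
Gen 4 (rule 26): 11000000
Gen 5 (rule 22): 00100000
Gen 6 (rule 225): 10001111
Gen 7 (rule 26): 01011000
Gen 8 (rule 22): 11000100
Gen 9 (rule 225): 01010001
Gen 10 (rule 26): 10001010
Gen 11 (rule 22): 11011011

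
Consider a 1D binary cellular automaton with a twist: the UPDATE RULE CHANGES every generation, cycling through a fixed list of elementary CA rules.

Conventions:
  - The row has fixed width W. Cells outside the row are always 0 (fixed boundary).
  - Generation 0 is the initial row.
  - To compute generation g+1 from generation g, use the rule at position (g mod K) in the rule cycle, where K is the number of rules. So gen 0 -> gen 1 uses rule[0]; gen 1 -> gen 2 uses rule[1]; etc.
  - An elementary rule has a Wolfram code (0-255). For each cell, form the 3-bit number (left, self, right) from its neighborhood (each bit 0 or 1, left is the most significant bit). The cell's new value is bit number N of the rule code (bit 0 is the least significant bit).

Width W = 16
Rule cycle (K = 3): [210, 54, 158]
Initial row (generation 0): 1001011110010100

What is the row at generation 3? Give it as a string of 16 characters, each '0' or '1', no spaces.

Gen 0: 1001011110010100
Gen 1 (rule 210): 0110001111100010
Gen 2 (rule 54): 1001010000010111
Gen 3 (rule 158): 1111011000110110

Answer: 1111011000110110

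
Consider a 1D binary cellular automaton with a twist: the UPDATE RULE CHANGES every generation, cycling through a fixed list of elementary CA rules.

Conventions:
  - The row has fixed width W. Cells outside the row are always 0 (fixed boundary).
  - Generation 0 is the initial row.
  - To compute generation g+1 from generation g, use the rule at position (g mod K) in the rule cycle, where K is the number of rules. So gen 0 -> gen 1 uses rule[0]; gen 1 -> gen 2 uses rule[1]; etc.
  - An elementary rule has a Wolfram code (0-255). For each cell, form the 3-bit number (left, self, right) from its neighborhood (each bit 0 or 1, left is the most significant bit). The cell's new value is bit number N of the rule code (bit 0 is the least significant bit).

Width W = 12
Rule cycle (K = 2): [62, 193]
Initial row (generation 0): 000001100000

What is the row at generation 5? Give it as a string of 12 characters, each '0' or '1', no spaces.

Answer: 000110011111

Derivation:
Gen 0: 000001100000
Gen 1 (rule 62): 000011010000
Gen 2 (rule 193): 111001000111
Gen 3 (rule 62): 100111101100
Gen 4 (rule 193): 000011100101
Gen 5 (rule 62): 000110011111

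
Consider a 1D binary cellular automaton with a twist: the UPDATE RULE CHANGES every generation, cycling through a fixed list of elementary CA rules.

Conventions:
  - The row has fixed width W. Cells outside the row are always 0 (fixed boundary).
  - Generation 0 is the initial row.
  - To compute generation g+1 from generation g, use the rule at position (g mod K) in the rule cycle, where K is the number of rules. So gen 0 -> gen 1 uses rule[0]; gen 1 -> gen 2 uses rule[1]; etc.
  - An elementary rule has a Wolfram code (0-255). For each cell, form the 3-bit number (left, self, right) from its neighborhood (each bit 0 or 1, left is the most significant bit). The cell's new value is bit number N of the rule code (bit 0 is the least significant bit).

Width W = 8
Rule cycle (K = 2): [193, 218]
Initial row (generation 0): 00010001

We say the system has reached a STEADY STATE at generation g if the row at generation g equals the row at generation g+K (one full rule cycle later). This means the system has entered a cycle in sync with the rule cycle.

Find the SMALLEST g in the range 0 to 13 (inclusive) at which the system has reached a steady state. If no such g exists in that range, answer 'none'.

Answer: 8

Derivation:
Gen 0: 00010001
Gen 1 (rule 193): 11000100
Gen 2 (rule 218): 11101010
Gen 3 (rule 193): 01100000
Gen 4 (rule 218): 11110000
Gen 5 (rule 193): 01110111
Gen 6 (rule 218): 11110111
Gen 7 (rule 193): 01110011
Gen 8 (rule 218): 11111111
Gen 9 (rule 193): 01111111
Gen 10 (rule 218): 11111111
Gen 11 (rule 193): 01111111
Gen 12 (rule 218): 11111111
Gen 13 (rule 193): 01111111
Gen 14 (rule 218): 11111111
Gen 15 (rule 193): 01111111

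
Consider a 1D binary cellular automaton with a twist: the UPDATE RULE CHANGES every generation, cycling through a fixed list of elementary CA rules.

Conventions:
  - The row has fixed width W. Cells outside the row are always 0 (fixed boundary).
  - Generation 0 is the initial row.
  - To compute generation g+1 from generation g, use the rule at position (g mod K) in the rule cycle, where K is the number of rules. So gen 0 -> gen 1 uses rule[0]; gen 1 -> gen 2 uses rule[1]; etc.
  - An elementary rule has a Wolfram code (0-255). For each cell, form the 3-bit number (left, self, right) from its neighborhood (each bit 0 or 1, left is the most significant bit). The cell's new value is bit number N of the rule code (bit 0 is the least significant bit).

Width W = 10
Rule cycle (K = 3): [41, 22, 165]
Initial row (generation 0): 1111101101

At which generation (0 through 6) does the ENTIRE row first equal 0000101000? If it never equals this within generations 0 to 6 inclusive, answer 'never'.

Answer: 3

Derivation:
Gen 0: 1111101101
Gen 1 (rule 41): 1000011010
Gen 2 (rule 22): 1100100011
Gen 3 (rule 165): 0000101000
Gen 4 (rule 41): 1110010011
Gen 5 (rule 22): 0001111100
Gen 6 (rule 165): 1100111001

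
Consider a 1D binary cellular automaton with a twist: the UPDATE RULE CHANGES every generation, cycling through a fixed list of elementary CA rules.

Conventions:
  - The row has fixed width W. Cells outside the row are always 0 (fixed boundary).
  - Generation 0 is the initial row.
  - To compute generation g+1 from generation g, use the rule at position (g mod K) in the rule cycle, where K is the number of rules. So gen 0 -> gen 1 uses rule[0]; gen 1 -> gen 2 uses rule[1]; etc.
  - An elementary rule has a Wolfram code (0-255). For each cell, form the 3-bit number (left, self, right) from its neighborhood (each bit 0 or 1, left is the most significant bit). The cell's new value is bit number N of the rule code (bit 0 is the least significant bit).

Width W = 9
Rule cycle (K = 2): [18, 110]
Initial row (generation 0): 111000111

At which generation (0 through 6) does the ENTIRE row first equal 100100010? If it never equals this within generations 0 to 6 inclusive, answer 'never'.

Gen 0: 111000111
Gen 1 (rule 18): 000101000
Gen 2 (rule 110): 001111000
Gen 3 (rule 18): 010000100
Gen 4 (rule 110): 110001100
Gen 5 (rule 18): 001010010
Gen 6 (rule 110): 011110110

Answer: never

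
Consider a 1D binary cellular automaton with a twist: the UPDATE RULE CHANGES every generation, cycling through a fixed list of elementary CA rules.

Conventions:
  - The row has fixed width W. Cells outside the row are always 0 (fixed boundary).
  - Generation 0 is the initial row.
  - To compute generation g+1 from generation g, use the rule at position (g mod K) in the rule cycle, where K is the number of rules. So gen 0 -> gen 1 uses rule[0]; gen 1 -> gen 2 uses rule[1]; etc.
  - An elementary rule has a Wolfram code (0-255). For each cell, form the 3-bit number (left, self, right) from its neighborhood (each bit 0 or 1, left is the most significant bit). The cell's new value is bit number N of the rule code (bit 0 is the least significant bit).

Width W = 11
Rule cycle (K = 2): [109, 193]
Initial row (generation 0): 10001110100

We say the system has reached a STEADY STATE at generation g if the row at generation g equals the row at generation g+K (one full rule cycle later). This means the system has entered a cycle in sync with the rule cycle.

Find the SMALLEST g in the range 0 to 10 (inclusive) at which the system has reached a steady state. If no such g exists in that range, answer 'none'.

Gen 0: 10001110100
Gen 1 (rule 109): 10101011101
Gen 2 (rule 193): 00000001100
Gen 3 (rule 109): 11111101101
Gen 4 (rule 193): 01111100100
Gen 5 (rule 109): 01000100101
Gen 6 (rule 193): 00010000000
Gen 7 (rule 109): 11010111111
Gen 8 (rule 193): 01000011111
Gen 9 (rule 109): 01011010001
Gen 10 (rule 193): 00001000100
Gen 11 (rule 109): 11101010101
Gen 12 (rule 193): 01100000000

Answer: none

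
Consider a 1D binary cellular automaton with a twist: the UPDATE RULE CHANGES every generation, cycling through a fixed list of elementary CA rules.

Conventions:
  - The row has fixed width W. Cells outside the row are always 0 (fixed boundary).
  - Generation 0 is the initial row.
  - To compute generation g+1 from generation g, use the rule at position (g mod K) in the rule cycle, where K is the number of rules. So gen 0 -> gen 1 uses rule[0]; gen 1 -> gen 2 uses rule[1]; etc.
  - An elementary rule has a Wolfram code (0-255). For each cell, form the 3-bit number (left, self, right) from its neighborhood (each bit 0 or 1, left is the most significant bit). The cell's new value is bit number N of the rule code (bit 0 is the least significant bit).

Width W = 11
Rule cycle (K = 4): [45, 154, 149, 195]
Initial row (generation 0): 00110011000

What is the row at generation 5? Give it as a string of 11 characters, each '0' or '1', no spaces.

Gen 0: 00110011000
Gen 1 (rule 45): 10100010011
Gen 2 (rule 154): 00010101110
Gen 3 (rule 149): 11010100101
Gen 4 (rule 195): 01000001000
Gen 5 (rule 45): 01011101011

Answer: 01011101011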